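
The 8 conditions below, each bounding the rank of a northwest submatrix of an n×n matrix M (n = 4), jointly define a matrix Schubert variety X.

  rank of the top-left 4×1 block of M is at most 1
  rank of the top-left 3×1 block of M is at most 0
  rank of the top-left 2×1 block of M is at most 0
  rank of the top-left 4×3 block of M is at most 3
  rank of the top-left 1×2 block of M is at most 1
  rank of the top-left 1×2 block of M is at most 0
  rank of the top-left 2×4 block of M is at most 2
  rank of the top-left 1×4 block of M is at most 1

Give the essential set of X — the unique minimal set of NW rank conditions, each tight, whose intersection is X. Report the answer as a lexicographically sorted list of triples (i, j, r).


Rank table r_w(4×4) implied by the 8 constraints:

  i=1: 0, 0, 1, 1
  i=2: 0, 1, 2, 2
  i=3: 0, 1, 2, 3
  i=4: 1, 2, 3, 4

the unique w with this rank table is (3, 2, 4, 1).

D(w) has 4 cells with 2 SE-corners; essential set:

[(1, 2, 0), (3, 1, 0)]


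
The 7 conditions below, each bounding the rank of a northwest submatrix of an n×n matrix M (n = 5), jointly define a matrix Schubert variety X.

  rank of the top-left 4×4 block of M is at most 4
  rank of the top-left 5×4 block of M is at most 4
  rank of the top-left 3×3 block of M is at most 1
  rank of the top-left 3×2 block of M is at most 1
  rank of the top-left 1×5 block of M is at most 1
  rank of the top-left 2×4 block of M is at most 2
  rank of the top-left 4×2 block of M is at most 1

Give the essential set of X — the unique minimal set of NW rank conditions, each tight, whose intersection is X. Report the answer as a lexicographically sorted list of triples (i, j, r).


Recovering R(i,j) via the rank-extension bound from the 7 conditions:

  i=1: 1 1 1 1 1
  i=2: 1 1 1 2 2
  i=3: 1 1 1 2 3
  i=4: 1 1 2 3 4
  i=5: 1 2 3 4 5

reading off 1-entries of Δ²R: w = (1, 4, 5, 3, 2).

ℓ(w)=5; the 2 essential cells (i,j,r):

[(3, 3, 1), (4, 2, 1)]


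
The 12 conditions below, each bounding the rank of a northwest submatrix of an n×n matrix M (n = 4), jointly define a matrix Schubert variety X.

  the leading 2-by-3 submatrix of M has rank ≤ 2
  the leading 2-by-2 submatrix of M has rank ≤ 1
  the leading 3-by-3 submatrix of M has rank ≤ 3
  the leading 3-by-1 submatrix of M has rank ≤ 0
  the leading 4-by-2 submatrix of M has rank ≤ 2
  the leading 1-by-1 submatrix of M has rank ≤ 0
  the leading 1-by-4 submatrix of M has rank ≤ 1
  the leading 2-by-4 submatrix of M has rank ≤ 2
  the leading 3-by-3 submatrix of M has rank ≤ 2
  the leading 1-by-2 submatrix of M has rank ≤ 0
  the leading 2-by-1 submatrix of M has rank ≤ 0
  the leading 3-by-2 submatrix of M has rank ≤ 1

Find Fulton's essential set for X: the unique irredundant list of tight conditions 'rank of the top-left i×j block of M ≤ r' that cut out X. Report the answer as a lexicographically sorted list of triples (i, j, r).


Rank table r_w(4×4) implied by the 12 constraints:

  i=1: 0 | 0 | 1 | 1
  i=2: 0 | 1 | 2 | 2
  i=3: 0 | 1 | 2 | 3
  i=4: 1 | 2 | 3 | 4

giving w = (3, 2, 4, 1) via Δ²R.

Fulton essential set (2 of the 4 Rothe cells):

[(1, 2, 0), (3, 1, 0)]


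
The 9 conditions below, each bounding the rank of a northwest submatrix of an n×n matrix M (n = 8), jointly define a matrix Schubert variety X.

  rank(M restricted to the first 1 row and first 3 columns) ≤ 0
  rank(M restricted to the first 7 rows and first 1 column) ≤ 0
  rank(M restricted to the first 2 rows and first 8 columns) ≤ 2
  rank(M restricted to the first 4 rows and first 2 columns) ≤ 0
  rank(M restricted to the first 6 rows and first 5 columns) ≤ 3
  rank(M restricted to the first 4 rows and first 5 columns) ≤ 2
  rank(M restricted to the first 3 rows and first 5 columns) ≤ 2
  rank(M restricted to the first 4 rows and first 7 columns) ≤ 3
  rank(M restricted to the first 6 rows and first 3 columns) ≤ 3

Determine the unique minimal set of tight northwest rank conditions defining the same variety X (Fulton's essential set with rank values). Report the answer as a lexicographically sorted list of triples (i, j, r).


The tightest implied rank at each (i,j), from the 9 conditions:

  0, 0, 0, 1, 1, 1, 1, 1
  0, 0, 1, 2, 2, 2, 2, 2
  0, 0, 1, 2, 2, 3, 3, 3
  0, 0, 1, 2, 2, 3, 3, 4
  0, 1, 2, 3, 3, 4, 4, 5
  0, 1, 2, 3, 3, 4, 5, 6
  0, 1, 2, 3, 4, 5, 6, 7
  1, 2, 3, 4, 5, 6, 7, 8

reading off 1-entries of Δ²R: w = (4, 3, 6, 8, 2, 7, 5, 1).

Rothe diagram D(w) (16 cells), 6 SE-corners (essential conditions):

[(1, 3, 0), (4, 2, 0), (4, 5, 2), (4, 7, 3), (6, 5, 3), (7, 1, 0)]


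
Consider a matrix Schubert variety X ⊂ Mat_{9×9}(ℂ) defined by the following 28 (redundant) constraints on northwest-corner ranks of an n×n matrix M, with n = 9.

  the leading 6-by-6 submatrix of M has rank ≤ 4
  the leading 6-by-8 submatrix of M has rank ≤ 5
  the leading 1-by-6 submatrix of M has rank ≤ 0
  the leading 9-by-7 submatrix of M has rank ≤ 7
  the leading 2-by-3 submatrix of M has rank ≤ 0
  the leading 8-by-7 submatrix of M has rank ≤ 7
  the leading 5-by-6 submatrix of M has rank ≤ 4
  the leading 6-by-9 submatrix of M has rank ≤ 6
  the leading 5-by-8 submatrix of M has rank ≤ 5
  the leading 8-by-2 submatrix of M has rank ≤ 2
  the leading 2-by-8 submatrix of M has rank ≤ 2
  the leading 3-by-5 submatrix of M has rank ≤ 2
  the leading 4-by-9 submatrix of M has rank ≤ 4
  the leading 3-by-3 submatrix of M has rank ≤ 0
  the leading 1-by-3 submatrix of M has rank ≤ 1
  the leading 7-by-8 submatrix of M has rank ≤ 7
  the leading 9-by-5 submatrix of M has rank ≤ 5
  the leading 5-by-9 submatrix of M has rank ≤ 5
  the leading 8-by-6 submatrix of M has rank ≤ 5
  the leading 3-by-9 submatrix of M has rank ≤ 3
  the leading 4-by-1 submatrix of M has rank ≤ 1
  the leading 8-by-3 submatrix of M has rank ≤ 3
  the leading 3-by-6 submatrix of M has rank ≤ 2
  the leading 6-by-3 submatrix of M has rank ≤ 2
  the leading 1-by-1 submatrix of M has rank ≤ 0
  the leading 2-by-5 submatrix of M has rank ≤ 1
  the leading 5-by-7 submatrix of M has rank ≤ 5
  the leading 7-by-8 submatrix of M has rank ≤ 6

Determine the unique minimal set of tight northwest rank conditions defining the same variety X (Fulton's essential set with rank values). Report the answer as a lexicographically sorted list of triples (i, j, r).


The tightest implied rank at each (i,j), from the 28 conditions:

  row 1: 0  0  0  0  0  0  1  1  1
  row 2: 0  0  0  1  1  1  2  2  2
  row 3: 0  0  0  1  2  2  3  3  3
  row 4: 1  1  1  2  3  3  4  4  4
  row 5: 1  2  2  3  4  4  5  5  5
  row 6: 1  2  2  3  4  4  5  5  6
  row 7: 1  2  3  4  5  5  6  6  7
  row 8: 1  2  3  4  5  5  6  7  8
  row 9: 1  2  3  4  5  6  7  8  9

the unique w with this rank table is (7, 4, 5, 1, 2, 9, 3, 8, 6).

Rothe diagram D(w) (16 cells), 6 SE-corners (essential conditions):

[(1, 6, 0), (3, 3, 0), (6, 3, 2), (6, 6, 4), (6, 8, 5), (8, 6, 5)]


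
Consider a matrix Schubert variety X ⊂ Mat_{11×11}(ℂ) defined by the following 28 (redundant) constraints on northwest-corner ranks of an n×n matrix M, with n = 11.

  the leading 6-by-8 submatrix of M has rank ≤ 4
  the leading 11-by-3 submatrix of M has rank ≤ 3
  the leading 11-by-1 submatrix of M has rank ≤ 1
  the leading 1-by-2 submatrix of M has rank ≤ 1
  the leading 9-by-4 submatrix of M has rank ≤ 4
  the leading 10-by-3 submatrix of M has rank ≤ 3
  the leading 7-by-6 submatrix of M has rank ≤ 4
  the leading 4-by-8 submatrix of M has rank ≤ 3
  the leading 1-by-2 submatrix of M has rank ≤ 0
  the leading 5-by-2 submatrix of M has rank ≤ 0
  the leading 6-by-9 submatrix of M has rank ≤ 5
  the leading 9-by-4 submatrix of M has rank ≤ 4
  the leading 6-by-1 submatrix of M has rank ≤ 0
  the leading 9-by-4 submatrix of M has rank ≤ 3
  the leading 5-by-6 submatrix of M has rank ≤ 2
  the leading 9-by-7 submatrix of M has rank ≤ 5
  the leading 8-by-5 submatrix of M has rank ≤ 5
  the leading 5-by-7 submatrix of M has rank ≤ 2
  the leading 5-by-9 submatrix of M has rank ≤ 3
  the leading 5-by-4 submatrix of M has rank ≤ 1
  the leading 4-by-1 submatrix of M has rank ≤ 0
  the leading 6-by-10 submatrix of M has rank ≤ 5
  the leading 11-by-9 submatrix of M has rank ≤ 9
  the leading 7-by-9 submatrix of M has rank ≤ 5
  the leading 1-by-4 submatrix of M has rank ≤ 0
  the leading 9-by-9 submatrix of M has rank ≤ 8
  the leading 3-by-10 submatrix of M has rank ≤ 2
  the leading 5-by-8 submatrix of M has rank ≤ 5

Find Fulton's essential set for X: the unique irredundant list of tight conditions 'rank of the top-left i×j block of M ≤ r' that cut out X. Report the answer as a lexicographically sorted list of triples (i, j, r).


Recovering R(i,j) via the rank-extension bound from the 28 conditions:

  R[1]: 0 | 0 | 0 | 0 | 1 | 1 | 1 | 1 | 1 | 1 | 1
  R[2]: 0 | 0 | 1 | 1 | 2 | 2 | 2 | 2 | 2 | 2 | 2
  R[3]: 0 | 0 | 1 | 1 | 2 | 2 | 2 | 2 | 2 | 2 | 3
  R[4]: 0 | 0 | 1 | 1 | 2 | 2 | 2 | 3 | 3 | 3 | 4
  R[5]: 0 | 0 | 1 | 1 | 2 | 2 | 2 | 3 | 3 | 4 | 5
  R[6]: 0 | 1 | 2 | 2 | 3 | 3 | 3 | 4 | 4 | 5 | 6
  R[7]: 1 | 2 | 3 | 3 | 4 | 4 | 4 | 5 | 5 | 6 | 7
  R[8]: 1 | 2 | 3 | 3 | 4 | 5 | 5 | 6 | 6 | 7 | 8
  R[9]: 1 | 2 | 3 | 3 | 4 | 5 | 5 | 6 | 7 | 8 | 9
  R[10]: 1 | 2 | 3 | 4 | 5 | 6 | 6 | 7 | 8 | 9 | 10
  R[11]: 1 | 2 | 3 | 4 | 5 | 6 | 7 | 8 | 9 | 10 | 11

reading off 1-entries of Δ²R: w = (5, 3, 11, 8, 10, 2, 1, 6, 9, 4, 7).

ℓ(w)=29; the 9 essential cells (i,j,r):

[(1, 4, 0), (3, 10, 2), (5, 2, 0), (5, 4, 1), (5, 7, 2), (5, 9, 3), (6, 1, 0), (9, 4, 3), (9, 7, 5)]


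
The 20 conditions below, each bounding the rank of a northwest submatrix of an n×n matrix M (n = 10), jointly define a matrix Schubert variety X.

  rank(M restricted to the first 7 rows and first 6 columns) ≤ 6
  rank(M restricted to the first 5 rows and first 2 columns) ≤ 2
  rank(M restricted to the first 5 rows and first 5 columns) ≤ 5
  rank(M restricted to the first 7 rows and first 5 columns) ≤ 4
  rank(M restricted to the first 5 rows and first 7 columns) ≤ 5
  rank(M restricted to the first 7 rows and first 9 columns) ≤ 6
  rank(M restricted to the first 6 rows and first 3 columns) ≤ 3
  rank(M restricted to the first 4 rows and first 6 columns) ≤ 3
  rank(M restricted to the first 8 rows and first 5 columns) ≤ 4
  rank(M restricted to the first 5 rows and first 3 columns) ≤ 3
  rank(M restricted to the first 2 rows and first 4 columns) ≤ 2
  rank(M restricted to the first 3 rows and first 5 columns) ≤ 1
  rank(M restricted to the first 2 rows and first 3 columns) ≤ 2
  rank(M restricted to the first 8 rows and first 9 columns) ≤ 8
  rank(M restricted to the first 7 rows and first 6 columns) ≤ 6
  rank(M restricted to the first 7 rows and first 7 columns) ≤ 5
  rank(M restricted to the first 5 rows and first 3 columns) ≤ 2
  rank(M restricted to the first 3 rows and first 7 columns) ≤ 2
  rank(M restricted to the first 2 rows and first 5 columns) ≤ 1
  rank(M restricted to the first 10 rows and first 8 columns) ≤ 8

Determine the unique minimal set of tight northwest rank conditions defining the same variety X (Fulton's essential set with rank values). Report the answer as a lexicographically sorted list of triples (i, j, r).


Propagating the 20 rank bounds to every northwest block:

  i=1: 1, 1, 1, 1, 1, 1, 1, 1, 1, 1
  i=2: 1, 1, 1, 1, 1, 2, 2, 2, 2, 2
  i=3: 1, 1, 1, 1, 1, 2, 2, 3, 3, 3
  i=4: 1, 2, 2, 2, 2, 3, 3, 4, 4, 4
  i=5: 1, 2, 2, 3, 3, 4, 4, 5, 5, 5
  i=6: 1, 2, 3, 4, 4, 5, 5, 6, 6, 6
  i=7: 1, 2, 3, 4, 4, 5, 5, 6, 6, 7
  i=8: 1, 2, 3, 4, 4, 5, 6, 7, 7, 8
  i=9: 1, 2, 3, 4, 5, 6, 7, 8, 8, 9
  i=10: 1, 2, 3, 4, 5, 6, 7, 8, 9, 10

reading off 1-entries of Δ²R: w = (1, 6, 8, 2, 4, 3, 10, 7, 5, 9).

Fulton essential set (6 of the 14 Rothe cells):

[(3, 5, 1), (3, 7, 2), (5, 3, 2), (7, 7, 5), (7, 9, 6), (8, 5, 4)]


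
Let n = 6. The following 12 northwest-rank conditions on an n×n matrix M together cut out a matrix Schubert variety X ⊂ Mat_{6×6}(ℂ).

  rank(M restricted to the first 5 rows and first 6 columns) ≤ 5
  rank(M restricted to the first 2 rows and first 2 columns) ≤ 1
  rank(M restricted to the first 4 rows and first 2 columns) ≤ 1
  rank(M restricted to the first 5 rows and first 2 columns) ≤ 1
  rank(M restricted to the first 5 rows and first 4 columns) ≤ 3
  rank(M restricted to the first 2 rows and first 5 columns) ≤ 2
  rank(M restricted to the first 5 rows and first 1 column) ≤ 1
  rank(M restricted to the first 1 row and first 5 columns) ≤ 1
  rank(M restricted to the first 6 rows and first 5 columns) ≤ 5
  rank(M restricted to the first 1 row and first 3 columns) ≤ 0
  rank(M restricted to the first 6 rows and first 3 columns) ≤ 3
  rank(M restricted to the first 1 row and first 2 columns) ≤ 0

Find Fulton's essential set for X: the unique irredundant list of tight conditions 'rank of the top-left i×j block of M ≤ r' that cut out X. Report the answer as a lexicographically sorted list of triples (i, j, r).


Reconstructing r_w from the 12 given conditions:

  row 1: 0  0  0  1  1  1
  row 2: 1  1  1  2  2  2
  row 3: 1  1  2  3  3  3
  row 4: 1  1  2  3  4  4
  row 5: 1  1  2  3  4  5
  row 6: 1  2  3  4  5  6

the unique w with this rank table is (4, 1, 3, 5, 6, 2).

Rothe diagram D(w) (6 cells), 2 SE-corners (essential conditions):

[(1, 3, 0), (5, 2, 1)]


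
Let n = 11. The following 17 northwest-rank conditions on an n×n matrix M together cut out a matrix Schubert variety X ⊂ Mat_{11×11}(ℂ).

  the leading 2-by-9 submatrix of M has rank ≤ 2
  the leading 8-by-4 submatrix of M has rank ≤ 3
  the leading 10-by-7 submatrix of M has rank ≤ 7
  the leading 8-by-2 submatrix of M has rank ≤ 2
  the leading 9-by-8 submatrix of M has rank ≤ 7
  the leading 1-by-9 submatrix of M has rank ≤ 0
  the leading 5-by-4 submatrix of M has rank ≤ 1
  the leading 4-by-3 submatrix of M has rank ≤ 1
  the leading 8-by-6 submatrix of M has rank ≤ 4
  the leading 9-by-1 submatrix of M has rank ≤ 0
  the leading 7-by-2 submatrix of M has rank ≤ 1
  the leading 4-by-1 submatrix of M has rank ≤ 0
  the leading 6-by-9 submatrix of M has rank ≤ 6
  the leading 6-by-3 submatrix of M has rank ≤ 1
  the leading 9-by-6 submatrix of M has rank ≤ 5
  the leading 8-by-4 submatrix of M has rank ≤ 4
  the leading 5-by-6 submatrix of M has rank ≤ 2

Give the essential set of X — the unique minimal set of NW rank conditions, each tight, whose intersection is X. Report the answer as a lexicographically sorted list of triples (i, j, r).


The tightest implied rank at each (i,j), from the 17 conditions:

  i=1: 0 | 0 | 0 | 0 | 0 | 0 | 0 | 0 | 0 | 1 | 1
  i=2: 0 | 1 | 1 | 1 | 1 | 1 | 1 | 1 | 1 | 2 | 2
  i=3: 0 | 1 | 1 | 1 | 2 | 2 | 2 | 2 | 2 | 3 | 3
  i=4: 0 | 1 | 1 | 1 | 2 | 2 | 3 | 3 | 3 | 4 | 4
  i=5: 0 | 1 | 1 | 1 | 2 | 2 | 3 | 4 | 4 | 5 | 5
  i=6: 0 | 1 | 1 | 2 | 3 | 3 | 4 | 5 | 5 | 6 | 6
  i=7: 0 | 1 | 2 | 3 | 4 | 4 | 5 | 6 | 6 | 7 | 7
  i=8: 0 | 1 | 2 | 3 | 4 | 4 | 5 | 6 | 7 | 8 | 8
  i=9: 0 | 1 | 2 | 3 | 4 | 5 | 6 | 7 | 8 | 9 | 9
  i=10: 1 | 2 | 3 | 4 | 5 | 6 | 7 | 8 | 9 | 10 | 10
  i=11: 1 | 2 | 3 | 4 | 5 | 6 | 7 | 8 | 9 | 10 | 11

giving w = (10, 2, 5, 7, 8, 4, 3, 9, 6, 1, 11) via Δ²R.

Fulton essential set (6 of the 27 Rothe cells):

[(1, 9, 0), (5, 4, 1), (5, 6, 2), (6, 3, 1), (8, 6, 4), (9, 1, 0)]


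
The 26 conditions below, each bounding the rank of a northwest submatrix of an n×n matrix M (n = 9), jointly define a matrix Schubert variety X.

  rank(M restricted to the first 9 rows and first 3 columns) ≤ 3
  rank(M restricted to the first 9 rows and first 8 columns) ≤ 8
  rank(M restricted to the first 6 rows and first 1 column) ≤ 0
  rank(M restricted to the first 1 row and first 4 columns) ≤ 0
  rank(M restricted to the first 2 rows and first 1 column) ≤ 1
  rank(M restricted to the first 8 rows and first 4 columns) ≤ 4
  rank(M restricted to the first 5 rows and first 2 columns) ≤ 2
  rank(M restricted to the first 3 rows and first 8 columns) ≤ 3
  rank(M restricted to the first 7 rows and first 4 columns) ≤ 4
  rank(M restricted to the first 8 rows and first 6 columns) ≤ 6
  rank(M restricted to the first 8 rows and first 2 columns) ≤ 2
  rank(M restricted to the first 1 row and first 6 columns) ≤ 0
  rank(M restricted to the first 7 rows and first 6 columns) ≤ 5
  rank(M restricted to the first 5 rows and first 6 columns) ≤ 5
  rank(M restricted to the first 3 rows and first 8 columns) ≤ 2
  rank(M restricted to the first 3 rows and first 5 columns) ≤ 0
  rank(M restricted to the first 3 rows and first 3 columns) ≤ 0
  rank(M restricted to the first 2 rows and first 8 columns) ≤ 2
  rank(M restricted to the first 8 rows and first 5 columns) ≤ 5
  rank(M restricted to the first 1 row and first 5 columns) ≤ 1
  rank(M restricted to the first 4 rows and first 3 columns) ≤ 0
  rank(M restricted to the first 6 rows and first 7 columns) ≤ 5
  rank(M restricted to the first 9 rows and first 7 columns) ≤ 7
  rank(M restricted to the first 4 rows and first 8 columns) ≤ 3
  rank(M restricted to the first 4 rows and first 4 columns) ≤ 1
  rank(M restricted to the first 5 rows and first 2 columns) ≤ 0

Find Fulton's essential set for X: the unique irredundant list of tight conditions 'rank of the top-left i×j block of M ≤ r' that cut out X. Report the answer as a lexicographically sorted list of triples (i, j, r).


The tightest implied rank at each (i,j), from the 26 conditions:

  i=1: 0, 0, 0, 0, 0, 0, 1, 1, 1
  i=2: 0, 0, 0, 0, 0, 1, 2, 2, 2
  i=3: 0, 0, 0, 0, 0, 1, 2, 2, 3
  i=4: 0, 0, 0, 1, 1, 2, 3, 3, 4
  i=5: 0, 0, 1, 2, 2, 3, 4, 4, 5
  i=6: 0, 1, 2, 3, 3, 4, 5, 5, 6
  i=7: 1, 2, 3, 4, 4, 5, 6, 6, 7
  i=8: 1, 2, 3, 4, 5, 6, 7, 7, 8
  i=9: 1, 2, 3, 4, 5, 6, 7, 8, 9

hence w(1..9) = (7, 6, 9, 4, 3, 2, 1, 5, 8).

|D(w)|=23, |Ess(w)|=6:

[(1, 6, 0), (3, 5, 0), (3, 8, 2), (4, 3, 0), (5, 2, 0), (6, 1, 0)]


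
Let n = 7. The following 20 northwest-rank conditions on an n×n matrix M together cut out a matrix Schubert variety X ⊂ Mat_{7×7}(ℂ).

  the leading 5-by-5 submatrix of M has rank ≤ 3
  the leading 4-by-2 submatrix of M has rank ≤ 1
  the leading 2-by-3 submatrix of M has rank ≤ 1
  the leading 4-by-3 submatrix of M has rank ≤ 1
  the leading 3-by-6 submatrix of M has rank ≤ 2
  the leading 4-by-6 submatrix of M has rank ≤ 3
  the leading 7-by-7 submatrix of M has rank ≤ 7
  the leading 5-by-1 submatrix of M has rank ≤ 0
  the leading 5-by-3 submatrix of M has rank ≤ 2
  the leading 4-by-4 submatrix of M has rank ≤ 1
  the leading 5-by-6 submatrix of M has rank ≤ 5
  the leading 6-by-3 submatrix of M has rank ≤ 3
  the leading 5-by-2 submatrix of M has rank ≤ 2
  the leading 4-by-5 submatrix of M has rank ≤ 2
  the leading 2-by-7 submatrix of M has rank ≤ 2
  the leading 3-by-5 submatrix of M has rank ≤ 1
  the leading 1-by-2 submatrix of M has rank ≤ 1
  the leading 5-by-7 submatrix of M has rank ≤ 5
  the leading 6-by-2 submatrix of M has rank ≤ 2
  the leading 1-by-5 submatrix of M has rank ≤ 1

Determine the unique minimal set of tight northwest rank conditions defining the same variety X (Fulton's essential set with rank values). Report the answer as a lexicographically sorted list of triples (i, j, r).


Rank table r_w(7×7) implied by the 20 constraints:

  R[1]: 0, 1, 1, 1, 1, 1, 1
  R[2]: 0, 1, 1, 1, 1, 2, 2
  R[3]: 0, 1, 1, 1, 1, 2, 3
  R[4]: 0, 1, 1, 1, 2, 3, 4
  R[5]: 0, 1, 2, 2, 3, 4, 5
  R[6]: 1, 2, 3, 3, 4, 5, 6
  R[7]: 1, 2, 3, 4, 5, 6, 7

the unique w with this rank table is (2, 6, 7, 5, 3, 1, 4).

Rothe diagram D(w) (13 cells), 3 SE-corners (essential conditions):

[(3, 5, 1), (4, 4, 1), (5, 1, 0)]


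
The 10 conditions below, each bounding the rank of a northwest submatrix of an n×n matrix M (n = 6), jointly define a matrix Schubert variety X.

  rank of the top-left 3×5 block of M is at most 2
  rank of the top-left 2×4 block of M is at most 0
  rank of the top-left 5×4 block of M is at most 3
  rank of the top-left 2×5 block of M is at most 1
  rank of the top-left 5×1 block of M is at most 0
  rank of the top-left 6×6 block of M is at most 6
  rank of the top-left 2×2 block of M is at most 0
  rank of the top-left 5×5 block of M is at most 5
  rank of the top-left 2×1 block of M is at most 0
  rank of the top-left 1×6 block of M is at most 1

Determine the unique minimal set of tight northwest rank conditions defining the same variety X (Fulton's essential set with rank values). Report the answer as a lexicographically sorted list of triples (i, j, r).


The tightest implied rank at each (i,j), from the 10 conditions:

  i=1: 0 | 0 | 0 | 0 | 1 | 1
  i=2: 0 | 0 | 0 | 0 | 1 | 2
  i=3: 0 | 1 | 1 | 1 | 2 | 3
  i=4: 0 | 1 | 2 | 2 | 3 | 4
  i=5: 0 | 1 | 2 | 3 | 4 | 5
  i=6: 1 | 2 | 3 | 4 | 5 | 6

the unique w with this rank table is (5, 6, 2, 3, 4, 1).

2 SE-corners of the 11-cell Rothe diagram give Ess(w):

[(2, 4, 0), (5, 1, 0)]


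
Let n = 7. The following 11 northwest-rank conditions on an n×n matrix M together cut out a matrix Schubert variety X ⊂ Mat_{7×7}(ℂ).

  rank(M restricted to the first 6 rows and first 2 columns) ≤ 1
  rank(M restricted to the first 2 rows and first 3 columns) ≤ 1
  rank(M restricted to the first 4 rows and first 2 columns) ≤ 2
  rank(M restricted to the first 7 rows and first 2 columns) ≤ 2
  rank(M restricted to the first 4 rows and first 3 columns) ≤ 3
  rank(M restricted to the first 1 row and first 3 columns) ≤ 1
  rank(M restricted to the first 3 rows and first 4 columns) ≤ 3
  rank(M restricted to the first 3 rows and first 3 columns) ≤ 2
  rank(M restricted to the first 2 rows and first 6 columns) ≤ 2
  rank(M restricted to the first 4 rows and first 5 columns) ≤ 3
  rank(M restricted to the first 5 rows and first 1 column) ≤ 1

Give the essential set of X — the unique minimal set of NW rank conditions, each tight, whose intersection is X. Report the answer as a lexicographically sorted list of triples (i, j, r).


Propagating the 11 rank bounds to every northwest block:

  1, 1, 1, 1, 1, 1, 1
  1, 1, 1, 2, 2, 2, 2
  1, 1, 2, 3, 3, 3, 3
  1, 1, 2, 3, 3, 4, 4
  1, 1, 2, 3, 4, 5, 5
  1, 1, 2, 3, 4, 5, 6
  1, 2, 3, 4, 5, 6, 7

so w = (1, 4, 3, 6, 5, 7, 2).

3 SE-corners of the 7-cell Rothe diagram give Ess(w):

[(2, 3, 1), (4, 5, 3), (6, 2, 1)]


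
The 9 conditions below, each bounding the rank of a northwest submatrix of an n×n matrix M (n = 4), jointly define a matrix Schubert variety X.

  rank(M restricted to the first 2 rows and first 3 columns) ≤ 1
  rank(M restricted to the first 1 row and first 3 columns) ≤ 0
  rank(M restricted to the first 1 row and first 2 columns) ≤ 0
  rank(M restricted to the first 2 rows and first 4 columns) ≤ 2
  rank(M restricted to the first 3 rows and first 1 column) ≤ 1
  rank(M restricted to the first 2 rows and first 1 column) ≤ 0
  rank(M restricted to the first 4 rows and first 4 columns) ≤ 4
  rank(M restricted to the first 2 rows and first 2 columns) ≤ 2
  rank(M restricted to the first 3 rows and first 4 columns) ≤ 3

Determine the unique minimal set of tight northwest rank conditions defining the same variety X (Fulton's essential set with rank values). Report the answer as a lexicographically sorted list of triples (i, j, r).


Recovering R(i,j) via the rank-extension bound from the 9 conditions:

  0 0 0 1
  0 1 1 2
  1 2 2 3
  1 2 3 4

reading off 1-entries of Δ²R: w = (4, 2, 1, 3).

ℓ(w)=4; the 2 essential cells (i,j,r):

[(1, 3, 0), (2, 1, 0)]


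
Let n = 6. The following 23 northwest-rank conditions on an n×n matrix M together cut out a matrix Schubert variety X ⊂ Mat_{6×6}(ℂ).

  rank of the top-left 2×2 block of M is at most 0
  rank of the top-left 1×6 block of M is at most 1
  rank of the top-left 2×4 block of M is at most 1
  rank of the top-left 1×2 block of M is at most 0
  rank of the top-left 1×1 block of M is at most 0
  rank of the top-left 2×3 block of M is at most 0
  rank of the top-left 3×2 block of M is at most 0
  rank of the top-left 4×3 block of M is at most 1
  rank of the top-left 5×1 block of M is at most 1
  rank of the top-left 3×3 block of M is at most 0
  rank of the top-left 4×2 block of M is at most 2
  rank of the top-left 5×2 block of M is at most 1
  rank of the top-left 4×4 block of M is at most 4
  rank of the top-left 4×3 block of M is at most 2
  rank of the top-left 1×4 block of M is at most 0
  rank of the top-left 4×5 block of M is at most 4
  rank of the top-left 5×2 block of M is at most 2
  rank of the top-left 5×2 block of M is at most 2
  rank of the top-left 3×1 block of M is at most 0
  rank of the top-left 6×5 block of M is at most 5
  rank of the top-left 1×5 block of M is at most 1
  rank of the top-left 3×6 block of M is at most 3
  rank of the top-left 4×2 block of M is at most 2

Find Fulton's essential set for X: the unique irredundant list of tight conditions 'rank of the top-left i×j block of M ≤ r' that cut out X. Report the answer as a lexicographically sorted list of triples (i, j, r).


Reconstructing r_w from the 23 given conditions:

  row 1: 0 0 0 0 1 1
  row 2: 0 0 0 1 2 2
  row 3: 0 0 0 1 2 3
  row 4: 1 1 1 2 3 4
  row 5: 1 1 2 3 4 5
  row 6: 1 2 3 4 5 6

reading off 1-entries of Δ²R: w = (5, 4, 6, 1, 3, 2).

|D(w)|=11, |Ess(w)|=3:

[(1, 4, 0), (3, 3, 0), (5, 2, 1)]


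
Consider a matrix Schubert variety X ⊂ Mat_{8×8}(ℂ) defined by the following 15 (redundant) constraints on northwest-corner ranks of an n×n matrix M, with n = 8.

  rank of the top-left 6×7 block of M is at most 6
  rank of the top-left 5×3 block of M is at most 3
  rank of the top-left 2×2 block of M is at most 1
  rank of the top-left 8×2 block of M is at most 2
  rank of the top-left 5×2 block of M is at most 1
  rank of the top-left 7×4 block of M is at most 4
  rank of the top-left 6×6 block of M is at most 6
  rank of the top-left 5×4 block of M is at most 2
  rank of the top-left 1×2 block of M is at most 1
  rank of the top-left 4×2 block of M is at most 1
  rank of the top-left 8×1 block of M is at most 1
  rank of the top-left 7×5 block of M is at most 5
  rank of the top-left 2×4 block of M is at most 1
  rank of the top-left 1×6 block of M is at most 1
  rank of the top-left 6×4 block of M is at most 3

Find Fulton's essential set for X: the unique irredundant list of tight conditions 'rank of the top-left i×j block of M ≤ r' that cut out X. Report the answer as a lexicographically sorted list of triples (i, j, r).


Computing R[i][j] = min implied NW-rank bound (n=8, 15 conditions):

  1 1 1 1 1 1 1 1
  1 1 1 1 2 2 2 2
  1 1 2 2 3 3 3 3
  1 1 2 2 3 4 4 4
  1 1 2 2 3 4 5 5
  1 2 3 3 4 5 6 6
  1 2 3 4 5 6 7 7
  1 2 3 4 5 6 7 8

giving w = (1, 5, 3, 6, 7, 2, 4, 8) via Δ²R.

3 SE-corners of the 8-cell Rothe diagram give Ess(w):

[(2, 4, 1), (5, 2, 1), (5, 4, 2)]


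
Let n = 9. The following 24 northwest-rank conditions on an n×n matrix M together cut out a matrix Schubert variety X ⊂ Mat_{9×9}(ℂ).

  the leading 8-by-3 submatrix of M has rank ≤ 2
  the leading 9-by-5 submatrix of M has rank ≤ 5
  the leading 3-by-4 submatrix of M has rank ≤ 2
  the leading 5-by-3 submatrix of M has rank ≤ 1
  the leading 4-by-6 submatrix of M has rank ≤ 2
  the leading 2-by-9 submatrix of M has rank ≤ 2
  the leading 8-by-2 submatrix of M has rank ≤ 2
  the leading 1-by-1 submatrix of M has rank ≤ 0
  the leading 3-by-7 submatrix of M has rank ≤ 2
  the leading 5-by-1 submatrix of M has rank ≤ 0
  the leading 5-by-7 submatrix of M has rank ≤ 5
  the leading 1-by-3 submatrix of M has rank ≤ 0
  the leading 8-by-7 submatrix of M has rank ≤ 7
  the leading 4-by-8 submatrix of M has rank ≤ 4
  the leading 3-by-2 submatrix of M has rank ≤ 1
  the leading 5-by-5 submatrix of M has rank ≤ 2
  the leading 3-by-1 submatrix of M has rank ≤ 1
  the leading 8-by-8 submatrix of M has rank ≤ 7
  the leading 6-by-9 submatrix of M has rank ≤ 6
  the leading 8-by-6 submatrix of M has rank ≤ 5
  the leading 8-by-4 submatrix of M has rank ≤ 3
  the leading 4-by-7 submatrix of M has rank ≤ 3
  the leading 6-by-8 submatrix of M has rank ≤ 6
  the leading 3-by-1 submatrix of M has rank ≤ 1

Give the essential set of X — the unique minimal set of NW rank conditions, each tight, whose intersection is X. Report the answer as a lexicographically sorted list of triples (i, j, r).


Recovering R(i,j) via the rank-extension bound from the 24 conditions:

  0, 0, 0, 1, 1, 1, 1, 1, 1
  0, 1, 1, 2, 2, 2, 2, 2, 2
  0, 1, 1, 2, 2, 2, 2, 3, 3
  0, 1, 1, 2, 2, 2, 3, 4, 4
  0, 1, 1, 2, 2, 3, 4, 5, 5
  1, 2, 2, 3, 3, 4, 5, 6, 6
  1, 2, 2, 3, 4, 5, 6, 7, 7
  1, 2, 2, 3, 4, 5, 6, 7, 8
  1, 2, 3, 4, 5, 6, 7, 8, 9

so w = (4, 2, 8, 7, 6, 1, 5, 9, 3).

Rothe diagram D(w) (18 cells), 7 SE-corners (essential conditions):

[(1, 3, 0), (3, 7, 2), (4, 6, 2), (5, 1, 0), (5, 3, 1), (5, 5, 2), (8, 3, 2)]


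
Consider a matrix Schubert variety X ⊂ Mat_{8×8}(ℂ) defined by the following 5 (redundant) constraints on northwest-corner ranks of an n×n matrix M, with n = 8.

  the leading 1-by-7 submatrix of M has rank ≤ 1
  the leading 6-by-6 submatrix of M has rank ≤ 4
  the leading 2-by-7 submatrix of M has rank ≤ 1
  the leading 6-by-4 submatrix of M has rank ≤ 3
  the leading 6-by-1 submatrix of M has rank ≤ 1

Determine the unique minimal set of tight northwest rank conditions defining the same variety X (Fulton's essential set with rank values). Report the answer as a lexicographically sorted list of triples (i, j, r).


Reconstructing r_w from the 5 given conditions:

  i=1: 1 | 1 | 1 | 1 | 1 | 1 | 1 | 1
  i=2: 1 | 1 | 1 | 1 | 1 | 1 | 1 | 2
  i=3: 1 | 2 | 2 | 2 | 2 | 2 | 2 | 3
  i=4: 1 | 2 | 3 | 3 | 3 | 3 | 3 | 4
  i=5: 1 | 2 | 3 | 3 | 4 | 4 | 4 | 5
  i=6: 1 | 2 | 3 | 3 | 4 | 4 | 5 | 6
  i=7: 1 | 2 | 3 | 4 | 5 | 5 | 6 | 7
  i=8: 1 | 2 | 3 | 4 | 5 | 6 | 7 | 8

reading off 1-entries of Δ²R: w = (1, 8, 2, 3, 5, 7, 4, 6).

ℓ(w)=9; the 3 essential cells (i,j,r):

[(2, 7, 1), (6, 4, 3), (6, 6, 4)]


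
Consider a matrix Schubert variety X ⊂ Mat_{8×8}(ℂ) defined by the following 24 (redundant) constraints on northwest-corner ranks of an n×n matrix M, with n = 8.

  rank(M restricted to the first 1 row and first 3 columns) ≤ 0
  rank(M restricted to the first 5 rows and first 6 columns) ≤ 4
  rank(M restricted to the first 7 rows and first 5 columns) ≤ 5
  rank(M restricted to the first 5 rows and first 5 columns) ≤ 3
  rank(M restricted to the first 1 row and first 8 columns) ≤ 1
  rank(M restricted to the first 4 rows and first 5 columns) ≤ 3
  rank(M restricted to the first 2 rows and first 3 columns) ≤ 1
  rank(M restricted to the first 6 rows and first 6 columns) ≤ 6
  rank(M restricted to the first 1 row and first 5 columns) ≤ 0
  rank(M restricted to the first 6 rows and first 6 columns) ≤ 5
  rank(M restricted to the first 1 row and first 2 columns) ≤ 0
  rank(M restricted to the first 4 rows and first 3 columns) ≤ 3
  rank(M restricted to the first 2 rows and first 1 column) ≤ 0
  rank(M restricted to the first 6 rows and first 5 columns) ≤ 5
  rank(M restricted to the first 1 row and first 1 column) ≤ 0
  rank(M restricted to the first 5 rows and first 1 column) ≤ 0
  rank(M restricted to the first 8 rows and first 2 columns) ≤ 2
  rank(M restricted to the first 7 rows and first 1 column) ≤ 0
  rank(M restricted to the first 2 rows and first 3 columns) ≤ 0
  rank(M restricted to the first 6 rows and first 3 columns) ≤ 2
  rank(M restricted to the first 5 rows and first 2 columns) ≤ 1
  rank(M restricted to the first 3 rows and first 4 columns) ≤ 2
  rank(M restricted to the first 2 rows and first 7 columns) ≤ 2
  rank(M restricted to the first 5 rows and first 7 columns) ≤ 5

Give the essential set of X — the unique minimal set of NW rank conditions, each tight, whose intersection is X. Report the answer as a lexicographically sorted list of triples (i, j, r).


The tightest implied rank at each (i,j), from the 24 conditions:

  R[1]: 0 0 0 0 0 1 1 1
  R[2]: 0 0 0 1 1 2 2 2
  R[3]: 0 1 1 2 2 3 3 3
  R[4]: 0 1 2 3 3 4 4 4
  R[5]: 0 1 2 3 3 4 5 5
  R[6]: 0 1 2 3 4 5 6 6
  R[7]: 0 1 2 3 4 5 6 7
  R[8]: 1 2 3 4 5 6 7 8

second differences of R give the permutation w = (6, 4, 2, 3, 7, 5, 8, 1).

ℓ(w)=14; the 4 essential cells (i,j,r):

[(1, 5, 0), (2, 3, 0), (5, 5, 3), (7, 1, 0)]


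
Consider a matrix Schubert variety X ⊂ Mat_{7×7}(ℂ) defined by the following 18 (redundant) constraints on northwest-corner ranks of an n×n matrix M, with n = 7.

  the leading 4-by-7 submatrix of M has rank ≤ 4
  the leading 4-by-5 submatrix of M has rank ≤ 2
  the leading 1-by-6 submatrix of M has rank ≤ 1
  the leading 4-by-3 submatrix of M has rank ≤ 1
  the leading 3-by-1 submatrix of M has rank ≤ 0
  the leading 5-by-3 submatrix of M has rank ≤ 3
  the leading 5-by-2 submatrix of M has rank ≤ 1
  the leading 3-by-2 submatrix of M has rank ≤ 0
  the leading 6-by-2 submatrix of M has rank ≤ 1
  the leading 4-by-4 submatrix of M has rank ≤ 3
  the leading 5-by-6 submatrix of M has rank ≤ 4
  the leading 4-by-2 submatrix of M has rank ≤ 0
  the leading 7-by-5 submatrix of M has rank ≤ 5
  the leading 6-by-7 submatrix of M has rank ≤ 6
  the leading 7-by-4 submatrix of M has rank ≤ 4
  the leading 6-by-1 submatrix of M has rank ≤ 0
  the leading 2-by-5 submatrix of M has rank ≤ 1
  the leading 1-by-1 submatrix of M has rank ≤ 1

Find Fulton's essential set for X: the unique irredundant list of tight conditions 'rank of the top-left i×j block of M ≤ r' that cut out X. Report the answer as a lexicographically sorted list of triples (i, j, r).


Recovering R(i,j) via the rank-extension bound from the 18 conditions:

  row 1: 0, 0, 1, 1, 1, 1, 1
  row 2: 0, 0, 1, 1, 1, 2, 2
  row 3: 0, 0, 1, 2, 2, 3, 3
  row 4: 0, 0, 1, 2, 2, 3, 4
  row 5: 0, 1, 2, 3, 3, 4, 5
  row 6: 0, 1, 2, 3, 4, 5, 6
  row 7: 1, 2, 3, 4, 5, 6, 7

reading off 1-entries of Δ²R: w = (3, 6, 4, 7, 2, 5, 1).

Rothe diagram D(w) (13 cells), 4 SE-corners (essential conditions):

[(2, 5, 1), (4, 2, 0), (4, 5, 2), (6, 1, 0)]


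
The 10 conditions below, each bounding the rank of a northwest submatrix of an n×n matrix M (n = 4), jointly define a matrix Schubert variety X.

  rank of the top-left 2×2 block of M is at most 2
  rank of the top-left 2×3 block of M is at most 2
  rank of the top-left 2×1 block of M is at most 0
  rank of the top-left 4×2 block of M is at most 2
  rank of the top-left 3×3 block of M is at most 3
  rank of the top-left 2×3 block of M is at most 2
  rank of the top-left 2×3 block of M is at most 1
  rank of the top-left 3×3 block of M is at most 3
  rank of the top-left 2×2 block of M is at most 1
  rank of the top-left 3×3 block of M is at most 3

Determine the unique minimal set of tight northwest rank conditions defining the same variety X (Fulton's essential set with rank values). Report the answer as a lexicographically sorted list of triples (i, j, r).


Propagating the 10 rank bounds to every northwest block:

  R[1]: 0 1 1 1
  R[2]: 0 1 1 2
  R[3]: 1 2 2 3
  R[4]: 1 2 3 4

reading off 1-entries of Δ²R: w = (2, 4, 1, 3).

D(w) has 3 cells with 2 SE-corners; essential set:

[(2, 1, 0), (2, 3, 1)]


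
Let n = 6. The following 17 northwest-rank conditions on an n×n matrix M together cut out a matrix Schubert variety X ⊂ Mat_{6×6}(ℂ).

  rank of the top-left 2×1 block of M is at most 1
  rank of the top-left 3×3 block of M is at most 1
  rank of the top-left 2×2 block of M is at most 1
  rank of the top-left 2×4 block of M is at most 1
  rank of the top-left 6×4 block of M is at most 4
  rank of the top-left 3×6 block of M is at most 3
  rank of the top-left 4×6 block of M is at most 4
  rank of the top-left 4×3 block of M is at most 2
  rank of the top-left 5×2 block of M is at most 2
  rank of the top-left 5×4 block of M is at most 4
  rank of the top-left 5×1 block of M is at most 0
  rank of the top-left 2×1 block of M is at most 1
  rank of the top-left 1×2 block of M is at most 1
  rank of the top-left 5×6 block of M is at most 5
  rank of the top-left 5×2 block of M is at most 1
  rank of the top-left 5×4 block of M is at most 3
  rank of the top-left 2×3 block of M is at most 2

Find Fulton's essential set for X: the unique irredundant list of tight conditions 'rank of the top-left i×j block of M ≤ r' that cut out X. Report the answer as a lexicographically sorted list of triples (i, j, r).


Computing R[i][j] = min implied NW-rank bound (n=6, 17 conditions):

  row 1: 0 | 1 | 1 | 1 | 1 | 1
  row 2: 0 | 1 | 1 | 1 | 2 | 2
  row 3: 0 | 1 | 1 | 2 | 3 | 3
  row 4: 0 | 1 | 2 | 3 | 4 | 4
  row 5: 0 | 1 | 2 | 3 | 4 | 5
  row 6: 1 | 2 | 3 | 4 | 5 | 6

reading off 1-entries of Δ²R: w = (2, 5, 4, 3, 6, 1).

Fulton essential set (3 of the 8 Rothe cells):

[(2, 4, 1), (3, 3, 1), (5, 1, 0)]


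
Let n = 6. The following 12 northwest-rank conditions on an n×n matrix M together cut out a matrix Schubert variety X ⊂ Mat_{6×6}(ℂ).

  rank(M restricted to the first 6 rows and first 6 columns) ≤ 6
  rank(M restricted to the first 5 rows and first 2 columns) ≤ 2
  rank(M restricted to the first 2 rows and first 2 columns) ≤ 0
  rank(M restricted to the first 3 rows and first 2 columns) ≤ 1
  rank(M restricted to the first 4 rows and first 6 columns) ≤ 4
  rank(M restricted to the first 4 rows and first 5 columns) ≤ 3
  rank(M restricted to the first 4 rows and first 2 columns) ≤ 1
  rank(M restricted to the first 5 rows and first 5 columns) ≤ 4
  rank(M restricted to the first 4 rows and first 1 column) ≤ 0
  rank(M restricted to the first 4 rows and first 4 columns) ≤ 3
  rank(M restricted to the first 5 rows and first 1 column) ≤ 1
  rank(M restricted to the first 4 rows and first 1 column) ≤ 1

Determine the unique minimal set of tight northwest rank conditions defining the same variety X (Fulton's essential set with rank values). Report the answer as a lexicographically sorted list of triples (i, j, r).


Rank table r_w(6×6) implied by the 12 constraints:

  row 1: 0  0  1  1  1  1
  row 2: 0  0  1  2  2  2
  row 3: 0  1  2  3  3  3
  row 4: 0  1  2  3  3  4
  row 5: 1  2  3  4  4  5
  row 6: 1  2  3  4  5  6

the unique w with this rank table is (3, 4, 2, 6, 1, 5).

Fulton essential set (3 of the 7 Rothe cells):

[(2, 2, 0), (4, 1, 0), (4, 5, 3)]


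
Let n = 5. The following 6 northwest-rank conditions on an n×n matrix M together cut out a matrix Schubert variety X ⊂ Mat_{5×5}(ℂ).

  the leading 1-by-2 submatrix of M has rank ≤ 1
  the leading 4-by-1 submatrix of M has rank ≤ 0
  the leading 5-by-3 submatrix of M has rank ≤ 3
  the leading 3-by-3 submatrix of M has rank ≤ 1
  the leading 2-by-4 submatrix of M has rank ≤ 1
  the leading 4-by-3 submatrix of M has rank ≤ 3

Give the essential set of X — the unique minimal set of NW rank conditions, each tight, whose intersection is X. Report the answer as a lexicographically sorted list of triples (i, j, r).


Reconstructing r_w from the 6 given conditions:

  row 1: 0 1 1 1 1
  row 2: 0 1 1 1 2
  row 3: 0 1 1 2 3
  row 4: 0 1 2 3 4
  row 5: 1 2 3 4 5

reading off 1-entries of Δ²R: w = (2, 5, 4, 3, 1).

|D(w)|=7, |Ess(w)|=3:

[(2, 4, 1), (3, 3, 1), (4, 1, 0)]


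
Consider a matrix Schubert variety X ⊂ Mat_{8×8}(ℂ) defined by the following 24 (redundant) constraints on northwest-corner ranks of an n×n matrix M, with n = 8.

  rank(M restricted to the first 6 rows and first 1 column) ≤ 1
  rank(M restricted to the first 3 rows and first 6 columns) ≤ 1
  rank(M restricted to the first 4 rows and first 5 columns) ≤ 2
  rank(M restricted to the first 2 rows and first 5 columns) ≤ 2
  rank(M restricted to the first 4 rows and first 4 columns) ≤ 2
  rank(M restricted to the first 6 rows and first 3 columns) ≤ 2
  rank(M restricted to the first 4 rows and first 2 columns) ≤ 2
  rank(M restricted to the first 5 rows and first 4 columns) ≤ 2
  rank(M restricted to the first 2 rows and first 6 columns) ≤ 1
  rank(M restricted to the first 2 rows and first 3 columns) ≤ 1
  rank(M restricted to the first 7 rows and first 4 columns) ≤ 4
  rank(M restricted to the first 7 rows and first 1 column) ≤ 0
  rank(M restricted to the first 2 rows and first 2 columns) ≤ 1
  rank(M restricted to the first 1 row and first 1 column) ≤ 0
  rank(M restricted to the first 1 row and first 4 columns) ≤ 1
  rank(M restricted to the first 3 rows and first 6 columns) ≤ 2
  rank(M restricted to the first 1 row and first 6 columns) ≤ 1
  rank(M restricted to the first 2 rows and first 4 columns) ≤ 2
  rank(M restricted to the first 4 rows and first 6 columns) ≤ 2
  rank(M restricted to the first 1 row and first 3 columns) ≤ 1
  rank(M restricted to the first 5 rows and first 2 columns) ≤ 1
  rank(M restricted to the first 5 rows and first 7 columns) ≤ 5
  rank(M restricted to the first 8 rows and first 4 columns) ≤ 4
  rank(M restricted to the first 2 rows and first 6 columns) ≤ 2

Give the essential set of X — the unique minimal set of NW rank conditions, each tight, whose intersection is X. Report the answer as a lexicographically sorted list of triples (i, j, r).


The tightest implied rank at each (i,j), from the 24 conditions:

  i=1: 0  1  1  1  1  1  1  1
  i=2: 0  1  1  1  1  1  2  2
  i=3: 0  1  1  1  1  1  2  3
  i=4: 0  1  2  2  2  2  3  4
  i=5: 0  1  2  2  3  3  4  5
  i=6: 0  1  2  3  4  4  5  6
  i=7: 0  1  2  3  4  5  6  7
  i=8: 1  2  3  4  5  6  7  8

the unique w with this rank table is (2, 7, 8, 3, 5, 4, 6, 1).

Rothe diagram D(w) (16 cells), 3 SE-corners (essential conditions):

[(3, 6, 1), (5, 4, 2), (7, 1, 0)]
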